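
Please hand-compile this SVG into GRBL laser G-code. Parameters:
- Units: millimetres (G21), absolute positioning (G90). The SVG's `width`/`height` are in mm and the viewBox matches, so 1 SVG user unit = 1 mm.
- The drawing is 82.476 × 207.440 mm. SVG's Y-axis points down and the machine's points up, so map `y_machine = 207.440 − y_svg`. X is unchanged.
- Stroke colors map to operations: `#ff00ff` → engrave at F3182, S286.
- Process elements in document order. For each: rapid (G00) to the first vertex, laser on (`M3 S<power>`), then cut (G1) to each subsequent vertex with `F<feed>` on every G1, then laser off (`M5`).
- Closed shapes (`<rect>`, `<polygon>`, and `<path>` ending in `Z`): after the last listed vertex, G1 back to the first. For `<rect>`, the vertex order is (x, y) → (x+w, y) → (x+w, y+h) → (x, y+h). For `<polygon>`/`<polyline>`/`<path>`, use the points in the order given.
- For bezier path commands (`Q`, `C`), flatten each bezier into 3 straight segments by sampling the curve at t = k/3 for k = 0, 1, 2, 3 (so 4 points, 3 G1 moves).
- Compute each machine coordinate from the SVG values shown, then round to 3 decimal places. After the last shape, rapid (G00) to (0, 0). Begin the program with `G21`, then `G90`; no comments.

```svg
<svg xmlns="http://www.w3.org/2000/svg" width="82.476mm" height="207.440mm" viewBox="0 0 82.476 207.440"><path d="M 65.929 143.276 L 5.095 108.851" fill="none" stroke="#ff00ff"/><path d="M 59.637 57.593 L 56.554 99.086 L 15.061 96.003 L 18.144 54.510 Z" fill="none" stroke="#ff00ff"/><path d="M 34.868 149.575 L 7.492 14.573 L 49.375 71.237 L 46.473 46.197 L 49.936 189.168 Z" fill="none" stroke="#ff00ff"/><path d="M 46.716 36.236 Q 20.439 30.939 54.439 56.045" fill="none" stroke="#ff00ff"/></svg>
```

viewBox `0 0 82.476 207.440` with mm width/height → 1 unit = 1 mm. Flip: y_m = 207.440 − y_svg.

**Shape 1** — `<path>` line segment, stroke `#ff00ff` → engrave (S286, F3182). Machine vertices: (65.929,64.164) → (5.095,98.589). Open path.

**Shape 2** — `<path>` regular polygon, stroke `#ff00ff` → engrave (S286, F3182). Machine vertices: (59.637,149.847) → (56.554,108.354) → (15.061,111.437) → (18.144,152.930) → (59.637,149.847). Closed: final G1 returns to the first vertex.

**Shape 3** — `<path>` closed polygon, stroke `#ff00ff` → engrave (S286, F3182). Machine vertices: (34.868,57.865) → (7.492,192.867) → (49.375,136.203) → (46.473,161.243) → (49.936,18.272) → (34.868,57.865). Closed: final G1 returns to the first vertex.

**Shape 4** — `<path>` quadratic bezier, stroke `#ff00ff` → engrave (S286, F3182). Control points (SVG): P0=(46.716,36.236), P1=(20.439,30.939), P2=(54.439,56.045); sampled at t=k/3. Machine vertices: (46.716,171.204) → (35.895,171.357) → (38.470,164.754) → (54.439,151.395). Open path.

G21
G90
G00 X65.929 Y64.164
M3 S286
G1 X5.095 Y98.589 F3182
M5
G00 X59.637 Y149.847
M3 S286
G1 X56.554 Y108.354 F3182
G1 X15.061 Y111.437 F3182
G1 X18.144 Y152.930 F3182
G1 X59.637 Y149.847 F3182
M5
G00 X34.868 Y57.865
M3 S286
G1 X7.492 Y192.867 F3182
G1 X49.375 Y136.203 F3182
G1 X46.473 Y161.243 F3182
G1 X49.936 Y18.272 F3182
G1 X34.868 Y57.865 F3182
M5
G00 X46.716 Y171.204
M3 S286
G1 X35.895 Y171.357 F3182
G1 X38.470 Y164.754 F3182
G1 X54.439 Y151.395 F3182
M5
G00 X0.000 Y0.000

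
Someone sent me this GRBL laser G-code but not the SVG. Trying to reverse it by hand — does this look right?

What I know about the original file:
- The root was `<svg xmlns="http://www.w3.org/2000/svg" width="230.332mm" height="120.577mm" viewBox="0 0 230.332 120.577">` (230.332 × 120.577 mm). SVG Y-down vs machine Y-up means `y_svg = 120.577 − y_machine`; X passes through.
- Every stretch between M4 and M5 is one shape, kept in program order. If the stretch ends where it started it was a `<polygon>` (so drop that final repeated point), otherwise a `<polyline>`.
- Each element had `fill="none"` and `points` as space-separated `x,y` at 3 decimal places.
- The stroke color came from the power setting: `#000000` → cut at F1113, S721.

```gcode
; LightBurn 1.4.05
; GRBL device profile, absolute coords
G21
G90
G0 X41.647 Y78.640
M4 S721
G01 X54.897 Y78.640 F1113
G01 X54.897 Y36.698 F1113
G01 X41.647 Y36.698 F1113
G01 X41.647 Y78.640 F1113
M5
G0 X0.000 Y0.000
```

<svg xmlns="http://www.w3.org/2000/svg" width="230.332mm" height="120.577mm" viewBox="0 0 230.332 120.577">
  <polygon points="41.647,41.937 54.897,41.937 54.897,83.879 41.647,83.879" fill="none" stroke="#000000"/>
</svg>

Machine Y-up, SVG Y-down with viewBox height 120.577, so y_svg = 120.577 − y_machine; X carries over. Every run uses S721, so all elements get stroke `#000000` (cut).

Run 1: The run returns to its start, so emit a `<polygon>` with points (Y-flipped): 41.647,41.937 54.897,41.937 54.897,83.879 41.647,83.879.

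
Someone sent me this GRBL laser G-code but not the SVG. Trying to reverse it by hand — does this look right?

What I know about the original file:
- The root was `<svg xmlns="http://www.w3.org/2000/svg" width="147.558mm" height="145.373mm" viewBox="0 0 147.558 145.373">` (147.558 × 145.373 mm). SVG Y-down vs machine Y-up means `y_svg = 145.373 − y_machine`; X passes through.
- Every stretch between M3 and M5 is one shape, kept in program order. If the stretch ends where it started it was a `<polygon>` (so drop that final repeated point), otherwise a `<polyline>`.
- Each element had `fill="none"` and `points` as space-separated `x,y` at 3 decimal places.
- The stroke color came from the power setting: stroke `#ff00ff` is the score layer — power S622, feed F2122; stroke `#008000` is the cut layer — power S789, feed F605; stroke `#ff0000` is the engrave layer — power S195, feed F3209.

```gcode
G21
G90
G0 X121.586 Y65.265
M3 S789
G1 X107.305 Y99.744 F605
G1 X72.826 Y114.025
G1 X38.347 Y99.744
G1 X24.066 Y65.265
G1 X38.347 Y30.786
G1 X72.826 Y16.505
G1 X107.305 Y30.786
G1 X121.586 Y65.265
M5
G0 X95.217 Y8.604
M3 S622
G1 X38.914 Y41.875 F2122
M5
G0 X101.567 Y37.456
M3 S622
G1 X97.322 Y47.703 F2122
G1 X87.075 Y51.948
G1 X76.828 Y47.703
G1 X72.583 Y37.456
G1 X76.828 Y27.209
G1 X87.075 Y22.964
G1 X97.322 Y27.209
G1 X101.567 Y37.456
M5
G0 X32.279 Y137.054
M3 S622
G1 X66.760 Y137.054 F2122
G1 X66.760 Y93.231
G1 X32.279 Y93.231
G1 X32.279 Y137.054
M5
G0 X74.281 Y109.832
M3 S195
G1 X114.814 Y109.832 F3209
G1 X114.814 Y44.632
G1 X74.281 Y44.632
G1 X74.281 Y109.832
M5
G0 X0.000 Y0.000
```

Machine Y-up, SVG Y-down with viewBox height 145.373, so y_svg = 145.373 − y_machine; X carries over.

Run 1: power S789 maps to stroke `#008000` (cut). The run returns to its start, so emit a `<polygon>` with points (Y-flipped): 121.586,80.108 107.305,45.629 72.826,31.348 38.347,45.629 24.066,80.108 38.347,114.587 72.826,128.868 107.305,114.587.

Run 2: power S622 maps to stroke `#ff00ff` (score). The run is open, so emit a `<polyline>` with points (Y-flipped): 95.217,136.769 38.914,103.498.

Run 3: S622 ⇒ score layer `#ff00ff`. The run returns to its start, so emit a `<polygon>` with points (Y-flipped): 101.567,107.917 97.322,97.670 87.075,93.425 76.828,97.670 72.583,107.917 76.828,118.164 87.075,122.409 97.322,118.164.

Run 4: S622 ⇒ score layer `#ff00ff`. The run returns to its start, so emit a `<polygon>` with points (Y-flipped): 32.279,8.319 66.760,8.319 66.760,52.142 32.279,52.142.

Run 5: power S195 maps to stroke `#ff0000` (engrave). The run returns to its start, so emit a `<polygon>` with points (Y-flipped): 74.281,35.541 114.814,35.541 114.814,100.741 74.281,100.741.

<svg xmlns="http://www.w3.org/2000/svg" width="147.558mm" height="145.373mm" viewBox="0 0 147.558 145.373">
  <polygon points="121.586,80.108 107.305,45.629 72.826,31.348 38.347,45.629 24.066,80.108 38.347,114.587 72.826,128.868 107.305,114.587" fill="none" stroke="#008000"/>
  <polyline points="95.217,136.769 38.914,103.498" fill="none" stroke="#ff00ff"/>
  <polygon points="101.567,107.917 97.322,97.670 87.075,93.425 76.828,97.670 72.583,107.917 76.828,118.164 87.075,122.409 97.322,118.164" fill="none" stroke="#ff00ff"/>
  <polygon points="32.279,8.319 66.760,8.319 66.760,52.142 32.279,52.142" fill="none" stroke="#ff00ff"/>
  <polygon points="74.281,35.541 114.814,35.541 114.814,100.741 74.281,100.741" fill="none" stroke="#ff0000"/>
</svg>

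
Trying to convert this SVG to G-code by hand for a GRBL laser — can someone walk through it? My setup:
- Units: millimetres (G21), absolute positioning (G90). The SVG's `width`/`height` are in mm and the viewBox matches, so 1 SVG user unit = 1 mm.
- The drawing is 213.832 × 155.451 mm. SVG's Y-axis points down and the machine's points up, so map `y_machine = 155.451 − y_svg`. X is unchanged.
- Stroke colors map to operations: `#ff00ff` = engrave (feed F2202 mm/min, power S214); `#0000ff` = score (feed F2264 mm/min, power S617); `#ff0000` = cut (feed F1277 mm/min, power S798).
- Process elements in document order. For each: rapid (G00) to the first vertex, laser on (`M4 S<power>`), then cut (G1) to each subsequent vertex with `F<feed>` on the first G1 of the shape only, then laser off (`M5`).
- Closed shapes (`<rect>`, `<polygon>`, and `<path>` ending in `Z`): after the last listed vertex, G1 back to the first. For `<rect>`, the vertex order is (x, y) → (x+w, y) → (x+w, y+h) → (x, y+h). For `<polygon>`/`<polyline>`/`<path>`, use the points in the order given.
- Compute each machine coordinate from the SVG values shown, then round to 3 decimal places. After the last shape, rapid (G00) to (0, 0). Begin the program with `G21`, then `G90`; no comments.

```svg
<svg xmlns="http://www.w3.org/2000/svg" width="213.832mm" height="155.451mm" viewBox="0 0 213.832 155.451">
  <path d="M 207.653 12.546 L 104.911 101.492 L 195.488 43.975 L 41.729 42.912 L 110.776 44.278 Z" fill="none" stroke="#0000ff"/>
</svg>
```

1 u = 1 mm; y_m = 155.451 − y.

[1] `<path>` closed polygon, #0000ff→score S617 F2264: (207.653,142.905) → (104.911,53.959) → (195.488,111.476) → (41.729,112.539) → (110.776,111.173) → (207.653,142.905) (closed)

G21
G90
G00 X207.653 Y142.905
M4 S617
G1 X104.911 Y53.959 F2264
G1 X195.488 Y111.476
G1 X41.729 Y112.539
G1 X110.776 Y111.173
G1 X207.653 Y142.905
M5
G00 X0.000 Y0.000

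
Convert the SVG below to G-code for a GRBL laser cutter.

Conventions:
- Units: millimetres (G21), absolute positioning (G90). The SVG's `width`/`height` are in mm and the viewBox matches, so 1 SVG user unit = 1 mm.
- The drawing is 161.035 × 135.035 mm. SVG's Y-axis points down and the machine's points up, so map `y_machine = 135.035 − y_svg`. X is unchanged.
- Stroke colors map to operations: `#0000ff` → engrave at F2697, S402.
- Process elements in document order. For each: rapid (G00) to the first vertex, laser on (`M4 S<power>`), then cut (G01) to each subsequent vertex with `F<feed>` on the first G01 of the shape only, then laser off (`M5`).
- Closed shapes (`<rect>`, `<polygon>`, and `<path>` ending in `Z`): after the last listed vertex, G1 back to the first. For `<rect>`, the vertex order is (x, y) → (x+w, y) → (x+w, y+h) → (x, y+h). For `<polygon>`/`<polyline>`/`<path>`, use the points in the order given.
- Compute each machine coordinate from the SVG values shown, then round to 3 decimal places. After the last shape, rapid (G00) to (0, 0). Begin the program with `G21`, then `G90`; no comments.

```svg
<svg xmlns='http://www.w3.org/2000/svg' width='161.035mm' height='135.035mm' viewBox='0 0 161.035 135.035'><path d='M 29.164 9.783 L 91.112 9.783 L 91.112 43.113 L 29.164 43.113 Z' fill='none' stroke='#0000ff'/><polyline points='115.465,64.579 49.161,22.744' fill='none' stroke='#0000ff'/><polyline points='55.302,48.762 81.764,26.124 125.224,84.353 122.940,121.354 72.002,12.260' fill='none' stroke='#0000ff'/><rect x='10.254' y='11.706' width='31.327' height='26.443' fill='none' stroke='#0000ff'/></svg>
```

G21
G90
G00 X29.164 Y125.252
M4 S402
G01 X91.112 Y125.252 F2697
G01 X91.112 Y91.922
G01 X29.164 Y91.922
G01 X29.164 Y125.252
M5
G00 X115.465 Y70.456
M4 S402
G01 X49.161 Y112.291 F2697
M5
G00 X55.302 Y86.273
M4 S402
G01 X81.764 Y108.911 F2697
G01 X125.224 Y50.682
G01 X122.940 Y13.681
G01 X72.002 Y122.775
M5
G00 X10.254 Y123.329
M4 S402
G01 X41.581 Y123.329 F2697
G01 X41.581 Y96.886
G01 X10.254 Y96.886
G01 X10.254 Y123.329
M5
G00 X0.000 Y0.000

Since the viewBox matches the mm dimensions, user units are millimetres directly. The only transform is the Y-flip y_m = 135.035 − y_svg.

Shape 1 is a rectangle drawn with `<path>`. Its stroke #0000ff means engrave at S402, F2697. After flipping Y the toolpath is (29.164,125.252) → (91.112,125.252) → (91.112,91.922) → (29.164,91.922) → (29.164,125.252), returning to the start.

Shape 2 is a line segment drawn with `<polyline>`. Its stroke #0000ff means engrave at S402, F2697. After flipping Y the toolpath is (115.465,70.456) → (49.161,112.291).

Shape 3 is a open polyline drawn with `<polyline>`. Its stroke #0000ff means engrave at S402, F2697. After flipping Y the toolpath is (55.302,86.273) → (81.764,108.911) → (125.224,50.682) → (122.940,13.681) → (72.002,122.775).

Shape 4 is a rectangle drawn with `<rect>`. Its stroke #0000ff means engrave at S402, F2697. After flipping Y the toolpath is (10.254,123.329) → (41.581,123.329) → (41.581,96.886) → (10.254,96.886) → (10.254,123.329), returning to the start.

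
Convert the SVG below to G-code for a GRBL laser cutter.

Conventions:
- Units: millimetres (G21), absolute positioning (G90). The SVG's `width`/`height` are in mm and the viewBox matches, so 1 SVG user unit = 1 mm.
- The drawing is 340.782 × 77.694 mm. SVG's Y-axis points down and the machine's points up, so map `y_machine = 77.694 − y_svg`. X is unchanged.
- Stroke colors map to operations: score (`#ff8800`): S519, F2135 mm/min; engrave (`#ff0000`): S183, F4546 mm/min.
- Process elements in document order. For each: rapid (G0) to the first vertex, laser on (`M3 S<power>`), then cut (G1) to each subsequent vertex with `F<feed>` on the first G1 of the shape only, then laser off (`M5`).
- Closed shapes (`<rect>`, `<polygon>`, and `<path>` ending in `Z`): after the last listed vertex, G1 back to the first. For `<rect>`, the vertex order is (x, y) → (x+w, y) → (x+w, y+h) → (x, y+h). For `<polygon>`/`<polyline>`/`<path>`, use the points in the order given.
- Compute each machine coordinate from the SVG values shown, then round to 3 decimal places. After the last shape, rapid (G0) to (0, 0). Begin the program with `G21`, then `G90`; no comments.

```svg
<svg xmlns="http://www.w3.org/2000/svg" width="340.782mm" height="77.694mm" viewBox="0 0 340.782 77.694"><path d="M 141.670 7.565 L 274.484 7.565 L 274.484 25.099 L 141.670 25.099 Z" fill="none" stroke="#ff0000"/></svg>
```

Since the viewBox matches the mm dimensions, user units are millimetres directly. The only transform is the Y-flip y_m = 77.694 − y_svg.

Shape 1 is a rectangle drawn with `<path>`. Its stroke #ff0000 means engrave at S183, F4546. After flipping Y the toolpath is (141.670,70.129) → (274.484,70.129) → (274.484,52.595) → (141.670,52.595) → (141.670,70.129), returning to the start.

G21
G90
G0 X141.670 Y70.129
M3 S183
G1 X274.484 Y70.129 F4546
G1 X274.484 Y52.595
G1 X141.670 Y52.595
G1 X141.670 Y70.129
M5
G0 X0.000 Y0.000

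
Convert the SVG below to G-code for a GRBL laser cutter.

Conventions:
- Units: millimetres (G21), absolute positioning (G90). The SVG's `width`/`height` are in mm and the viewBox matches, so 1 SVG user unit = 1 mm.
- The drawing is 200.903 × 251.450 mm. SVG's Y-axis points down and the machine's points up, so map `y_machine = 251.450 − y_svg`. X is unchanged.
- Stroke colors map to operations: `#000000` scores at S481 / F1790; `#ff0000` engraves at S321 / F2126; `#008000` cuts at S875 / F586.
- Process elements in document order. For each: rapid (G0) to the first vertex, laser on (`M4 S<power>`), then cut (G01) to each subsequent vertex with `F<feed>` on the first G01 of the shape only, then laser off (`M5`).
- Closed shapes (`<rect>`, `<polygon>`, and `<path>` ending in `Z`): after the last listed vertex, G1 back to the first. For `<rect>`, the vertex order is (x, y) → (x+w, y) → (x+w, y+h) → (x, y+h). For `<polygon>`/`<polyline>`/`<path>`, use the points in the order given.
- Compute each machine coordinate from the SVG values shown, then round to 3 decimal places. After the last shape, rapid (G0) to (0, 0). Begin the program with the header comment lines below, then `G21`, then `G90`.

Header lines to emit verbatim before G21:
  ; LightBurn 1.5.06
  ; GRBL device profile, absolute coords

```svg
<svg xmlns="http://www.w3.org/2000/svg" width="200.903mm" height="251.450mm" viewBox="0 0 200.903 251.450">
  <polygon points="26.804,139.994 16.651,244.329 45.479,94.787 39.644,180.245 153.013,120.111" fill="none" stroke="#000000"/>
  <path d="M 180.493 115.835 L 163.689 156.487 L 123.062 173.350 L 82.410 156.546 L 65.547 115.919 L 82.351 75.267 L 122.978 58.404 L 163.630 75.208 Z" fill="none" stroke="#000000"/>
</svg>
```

viewBox `0 0 200.903 251.450` with mm width/height → 1 unit = 1 mm. Flip: y_m = 251.450 − y_svg.

**Shape 1** — `<polygon>` closed polygon, stroke `#000000` → score (S481, F1790). Machine vertices: (26.804,111.456) → (16.651,7.121) → (45.479,156.663) → (39.644,71.205) → (153.013,131.339) → (26.804,111.456). Closed: final G1 returns to the first vertex.

**Shape 2** — `<path>` regular polygon, stroke `#000000` → score (S481, F1790). Machine vertices: (180.493,135.615) → (163.689,94.963) → (123.062,78.100) → (82.410,94.904) → (65.547,135.531) → (82.351,176.183) → (122.978,193.046) → (163.630,176.242) → (180.493,135.615). Closed: final G1 returns to the first vertex.

; LightBurn 1.5.06
; GRBL device profile, absolute coords
G21
G90
G0 X26.804 Y111.456
M4 S481
G01 X16.651 Y7.121 F1790
G01 X45.479 Y156.663
G01 X39.644 Y71.205
G01 X153.013 Y131.339
G01 X26.804 Y111.456
M5
G0 X180.493 Y135.615
M4 S481
G01 X163.689 Y94.963 F1790
G01 X123.062 Y78.100
G01 X82.410 Y94.904
G01 X65.547 Y135.531
G01 X82.351 Y176.183
G01 X122.978 Y193.046
G01 X163.630 Y176.242
G01 X180.493 Y135.615
M5
G0 X0.000 Y0.000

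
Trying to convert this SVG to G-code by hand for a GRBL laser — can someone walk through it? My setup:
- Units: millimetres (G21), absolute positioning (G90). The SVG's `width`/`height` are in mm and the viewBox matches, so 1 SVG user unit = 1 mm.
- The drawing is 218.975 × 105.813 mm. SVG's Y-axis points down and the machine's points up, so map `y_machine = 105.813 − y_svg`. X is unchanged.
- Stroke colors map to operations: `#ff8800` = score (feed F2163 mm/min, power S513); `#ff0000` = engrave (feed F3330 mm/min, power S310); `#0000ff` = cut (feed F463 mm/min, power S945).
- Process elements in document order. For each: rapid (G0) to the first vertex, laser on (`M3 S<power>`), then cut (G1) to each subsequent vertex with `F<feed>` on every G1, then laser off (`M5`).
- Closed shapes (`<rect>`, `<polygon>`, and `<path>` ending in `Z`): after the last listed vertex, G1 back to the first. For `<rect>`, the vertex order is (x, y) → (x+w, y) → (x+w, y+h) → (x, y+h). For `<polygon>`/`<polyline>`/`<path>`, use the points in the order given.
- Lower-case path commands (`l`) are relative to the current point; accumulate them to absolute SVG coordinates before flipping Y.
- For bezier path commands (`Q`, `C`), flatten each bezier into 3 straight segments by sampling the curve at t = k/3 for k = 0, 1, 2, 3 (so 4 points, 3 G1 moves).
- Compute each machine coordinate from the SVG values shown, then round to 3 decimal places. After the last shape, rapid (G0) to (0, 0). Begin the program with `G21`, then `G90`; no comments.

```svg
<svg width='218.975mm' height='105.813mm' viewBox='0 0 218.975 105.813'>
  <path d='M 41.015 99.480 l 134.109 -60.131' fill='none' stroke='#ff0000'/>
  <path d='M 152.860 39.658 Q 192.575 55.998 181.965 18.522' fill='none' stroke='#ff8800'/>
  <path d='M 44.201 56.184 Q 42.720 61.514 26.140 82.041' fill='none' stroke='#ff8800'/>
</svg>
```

G21
G90
G0 X41.015 Y6.333
M3 S310
G1 X175.124 Y66.464 F3330
M5
G0 X152.860 Y66.155
M3 S513
G1 X173.745 Y61.241 F2163
G1 X183.447 Y68.287 F2163
G1 X181.965 Y87.291 F2163
M5
G0 X44.201 Y49.629
M3 S513
G1 X41.536 Y44.387 F2163
G1 X35.516 Y35.768 F2163
G1 X26.140 Y23.772 F2163
M5
G0 X0.000 Y0.000

viewBox `0 0 218.975 105.813` with mm width/height → 1 unit = 1 mm. Flip: y_m = 105.813 − y_svg.

**Shape 1** — `<path>` line segment, stroke `#ff0000` → engrave (S310, F3330). Machine vertices: (41.015,6.333) → (175.124,66.464). Open path.

**Shape 2** — `<path>` quadratic bezier, stroke `#ff8800` → score (S513, F2163). Control points (SVG): P0=(152.860,39.658), P1=(192.575,55.998), P2=(181.965,18.522); sampled at t=k/3. Machine vertices: (152.860,66.155) → (173.745,61.241) → (183.447,68.287) → (181.965,87.291). Open path.

**Shape 3** — `<path>` quadratic bezier, stroke `#ff8800` → score (S513, F2163). Control points (SVG): P0=(44.201,56.184), P1=(42.720,61.514), P2=(26.140,82.041); sampled at t=k/3. Machine vertices: (44.201,49.629) → (41.536,44.387) → (35.516,35.768) → (26.140,23.772). Open path.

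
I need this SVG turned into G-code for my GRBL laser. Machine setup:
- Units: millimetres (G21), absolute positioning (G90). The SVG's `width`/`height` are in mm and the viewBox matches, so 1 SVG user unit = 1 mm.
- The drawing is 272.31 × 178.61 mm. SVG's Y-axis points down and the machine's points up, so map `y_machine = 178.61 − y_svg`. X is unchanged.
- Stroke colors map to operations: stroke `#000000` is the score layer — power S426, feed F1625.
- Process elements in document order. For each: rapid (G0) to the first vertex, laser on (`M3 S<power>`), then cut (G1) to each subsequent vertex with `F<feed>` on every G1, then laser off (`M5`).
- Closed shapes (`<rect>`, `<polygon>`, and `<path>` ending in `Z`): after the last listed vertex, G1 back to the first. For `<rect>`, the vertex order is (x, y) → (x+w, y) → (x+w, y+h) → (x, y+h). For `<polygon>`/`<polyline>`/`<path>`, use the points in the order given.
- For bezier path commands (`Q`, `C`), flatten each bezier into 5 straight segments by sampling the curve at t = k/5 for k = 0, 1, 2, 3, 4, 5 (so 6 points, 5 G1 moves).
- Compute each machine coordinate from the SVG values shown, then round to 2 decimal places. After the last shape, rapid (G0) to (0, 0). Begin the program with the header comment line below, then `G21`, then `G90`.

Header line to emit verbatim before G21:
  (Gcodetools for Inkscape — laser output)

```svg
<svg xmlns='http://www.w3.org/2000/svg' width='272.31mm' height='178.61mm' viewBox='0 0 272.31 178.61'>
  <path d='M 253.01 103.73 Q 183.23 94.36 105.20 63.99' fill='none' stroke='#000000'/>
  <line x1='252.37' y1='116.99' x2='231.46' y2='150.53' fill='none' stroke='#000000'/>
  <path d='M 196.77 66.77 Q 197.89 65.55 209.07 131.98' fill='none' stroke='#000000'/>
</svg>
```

viewBox `0 0 272.31 178.61` with mm width/height → 1 unit = 1 mm. Flip: y_m = 178.61 − y_svg.

**Shape 1** — `<path>` quadratic bezier, stroke `#000000` → score (S426, F1625). Control points (SVG): P0=(253.01,103.73), P1=(183.23,94.36), P2=(105.20,63.99); sampled at t=k/5. Machine vertices: (253.01,74.88) → (224.77,79.47) → (195.87,85.74) → (166.30,93.68) → (136.08,103.31) → (105.20,114.62). Open path.

**Shape 2** — `<line>` line segment, stroke `#000000` → score (S426, F1625). Machine vertices: (252.37,61.62) → (231.46,28.08). Open path.

**Shape 3** — `<path>` quadratic bezier, stroke `#000000` → score (S426, F1625). Control points (SVG): P0=(196.77,66.77), P1=(197.89,65.55), P2=(209.07,131.98); sampled at t=k/5. Machine vertices: (196.77,111.84) → (197.62,109.62) → (199.28,101.99) → (201.74,88.95) → (205.00,70.50) → (209.07,46.63). Open path.

(Gcodetools for Inkscape — laser output)
G21
G90
G0 X253.01 Y74.88
M3 S426
G1 X224.77 Y79.47 F1625
G1 X195.87 Y85.74 F1625
G1 X166.30 Y93.68 F1625
G1 X136.08 Y103.31 F1625
G1 X105.20 Y114.62 F1625
M5
G0 X252.37 Y61.62
M3 S426
G1 X231.46 Y28.08 F1625
M5
G0 X196.77 Y111.84
M3 S426
G1 X197.62 Y109.62 F1625
G1 X199.28 Y101.99 F1625
G1 X201.74 Y88.95 F1625
G1 X205.00 Y70.50 F1625
G1 X209.07 Y46.63 F1625
M5
G0 X0.00 Y0.00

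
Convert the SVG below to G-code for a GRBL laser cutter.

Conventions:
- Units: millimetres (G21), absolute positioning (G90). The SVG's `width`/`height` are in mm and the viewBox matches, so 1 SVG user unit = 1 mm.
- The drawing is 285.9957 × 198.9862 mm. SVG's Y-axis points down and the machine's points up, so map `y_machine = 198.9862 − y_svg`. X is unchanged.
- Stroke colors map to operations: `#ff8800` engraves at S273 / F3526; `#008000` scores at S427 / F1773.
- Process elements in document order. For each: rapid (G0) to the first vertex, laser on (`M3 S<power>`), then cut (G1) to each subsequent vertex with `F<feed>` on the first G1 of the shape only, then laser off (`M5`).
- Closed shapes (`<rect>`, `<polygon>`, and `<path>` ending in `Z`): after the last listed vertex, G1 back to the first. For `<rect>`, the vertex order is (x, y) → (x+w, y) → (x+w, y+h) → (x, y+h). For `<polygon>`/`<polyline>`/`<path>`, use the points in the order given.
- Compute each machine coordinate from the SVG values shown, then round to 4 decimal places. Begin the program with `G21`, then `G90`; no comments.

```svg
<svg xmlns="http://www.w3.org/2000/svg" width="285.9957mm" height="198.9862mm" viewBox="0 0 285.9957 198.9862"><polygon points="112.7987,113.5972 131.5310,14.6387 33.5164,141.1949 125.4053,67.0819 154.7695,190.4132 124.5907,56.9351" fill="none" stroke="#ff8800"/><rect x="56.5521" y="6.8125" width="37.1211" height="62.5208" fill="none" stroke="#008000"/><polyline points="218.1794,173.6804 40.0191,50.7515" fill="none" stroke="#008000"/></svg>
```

G21
G90
G0 X112.7987 Y85.3890
M3 S273
G1 X131.5310 Y184.3475 F3526
G1 X33.5164 Y57.7913
G1 X125.4053 Y131.9043
G1 X154.7695 Y8.5730
G1 X124.5907 Y142.0511
G1 X112.7987 Y85.3890
M5
G0 X56.5521 Y192.1737
M3 S427
G1 X93.6732 Y192.1737 F1773
G1 X93.6732 Y129.6529
G1 X56.5521 Y129.6529
G1 X56.5521 Y192.1737
M5
G0 X218.1794 Y25.3058
M3 S427
G1 X40.0191 Y148.2347 F1773
M5

1 u = 1 mm; y_m = 198.9862 − y.

[1] `<polygon>` closed polygon, #ff8800→engrave S273 F3526: (112.7987,85.3890) → (131.5310,184.3475) → (33.5164,57.7913) → (125.4053,131.9043) → (154.7695,8.5730) → (124.5907,142.0511) → (112.7987,85.3890) (closed)

[2] `<rect>` rectangle, #008000→score S427 F1773: (56.5521,192.1737) → (93.6732,192.1737) → (93.6732,129.6529) → (56.5521,129.6529) → (56.5521,192.1737) (closed)

[3] `<polyline>` line segment, #008000→score S427 F1773: (218.1794,25.3058) → (40.0191,148.2347)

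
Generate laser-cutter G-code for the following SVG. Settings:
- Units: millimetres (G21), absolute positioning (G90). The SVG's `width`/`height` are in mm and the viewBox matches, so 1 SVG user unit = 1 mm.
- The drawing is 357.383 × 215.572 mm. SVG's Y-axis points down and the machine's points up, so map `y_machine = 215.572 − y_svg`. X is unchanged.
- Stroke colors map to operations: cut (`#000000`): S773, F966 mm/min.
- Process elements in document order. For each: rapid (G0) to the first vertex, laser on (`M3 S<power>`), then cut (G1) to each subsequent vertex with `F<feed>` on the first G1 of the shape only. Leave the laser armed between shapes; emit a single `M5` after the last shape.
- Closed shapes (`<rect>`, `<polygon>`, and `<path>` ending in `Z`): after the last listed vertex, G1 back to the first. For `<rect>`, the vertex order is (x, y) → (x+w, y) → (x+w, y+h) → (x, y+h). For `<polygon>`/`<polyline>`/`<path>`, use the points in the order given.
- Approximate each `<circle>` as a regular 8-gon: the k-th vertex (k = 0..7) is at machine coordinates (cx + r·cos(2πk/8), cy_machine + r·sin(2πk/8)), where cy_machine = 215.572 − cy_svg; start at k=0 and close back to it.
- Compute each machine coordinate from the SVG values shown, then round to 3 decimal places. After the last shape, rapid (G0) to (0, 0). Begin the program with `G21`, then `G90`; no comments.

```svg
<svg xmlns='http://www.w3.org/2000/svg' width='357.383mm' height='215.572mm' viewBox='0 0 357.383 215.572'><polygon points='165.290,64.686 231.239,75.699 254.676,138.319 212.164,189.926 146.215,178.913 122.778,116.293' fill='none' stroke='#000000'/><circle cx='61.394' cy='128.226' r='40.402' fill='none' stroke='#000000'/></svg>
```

Since the viewBox matches the mm dimensions, user units are millimetres directly. The only transform is the Y-flip y_m = 215.572 − y_svg.

Shape 1 is a regular polygon drawn with `<polygon>`. Its stroke #000000 means cut at S773, F966. After flipping Y the toolpath is (165.290,150.886) → (231.239,139.873) → (254.676,77.253) → (212.164,25.646) → (146.215,36.659) → (122.778,99.279) → (165.290,150.886), returning to the start.

Shape 2 is a circle drawn with `<circle>`. Its stroke #000000 means cut at S773, F966. After flipping Y the toolpath is (101.796,87.346) → (89.963,115.915) → (61.394,127.748) → (32.825,115.915) → (20.992,87.346) → (32.825,58.777) → (61.394,46.944) → (89.963,58.777) → (101.796,87.346), returning to the start.

G21
G90
G0 X165.290 Y150.886
M3 S773
G1 X231.239 Y139.873 F966
G1 X254.676 Y77.253
G1 X212.164 Y25.646
G1 X146.215 Y36.659
G1 X122.778 Y99.279
G1 X165.290 Y150.886
G0 X101.796 Y87.346
M3 S773
G1 X89.963 Y115.915 F966
G1 X61.394 Y127.748
G1 X32.825 Y115.915
G1 X20.992 Y87.346
G1 X32.825 Y58.777
G1 X61.394 Y46.944
G1 X89.963 Y58.777
G1 X101.796 Y87.346
M5
G0 X0.000 Y0.000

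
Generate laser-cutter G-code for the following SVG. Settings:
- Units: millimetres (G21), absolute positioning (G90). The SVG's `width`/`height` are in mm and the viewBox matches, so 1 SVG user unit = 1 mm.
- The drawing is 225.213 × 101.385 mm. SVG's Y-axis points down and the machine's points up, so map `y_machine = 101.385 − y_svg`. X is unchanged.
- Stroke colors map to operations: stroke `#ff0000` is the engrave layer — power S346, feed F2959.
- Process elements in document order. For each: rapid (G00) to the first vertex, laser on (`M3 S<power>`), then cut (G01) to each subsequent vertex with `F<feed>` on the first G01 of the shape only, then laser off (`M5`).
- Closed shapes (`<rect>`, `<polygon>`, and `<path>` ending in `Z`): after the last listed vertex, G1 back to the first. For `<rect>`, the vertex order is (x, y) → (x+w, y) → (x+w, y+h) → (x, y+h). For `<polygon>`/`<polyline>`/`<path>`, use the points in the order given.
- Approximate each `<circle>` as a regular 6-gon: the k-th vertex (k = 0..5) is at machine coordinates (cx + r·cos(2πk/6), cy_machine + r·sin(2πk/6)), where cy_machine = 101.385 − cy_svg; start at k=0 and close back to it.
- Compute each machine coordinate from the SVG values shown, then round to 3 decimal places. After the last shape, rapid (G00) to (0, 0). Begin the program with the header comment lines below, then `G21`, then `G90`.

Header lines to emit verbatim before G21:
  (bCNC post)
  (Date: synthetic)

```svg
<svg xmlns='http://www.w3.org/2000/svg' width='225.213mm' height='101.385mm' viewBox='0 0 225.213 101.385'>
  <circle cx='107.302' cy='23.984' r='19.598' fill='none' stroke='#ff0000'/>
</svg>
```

1 u = 1 mm; y_m = 101.385 − y.

[1] `<circle>` circle, #ff0000→engrave S346 F2959: (126.900,77.401) → (117.101,94.373) → (97.503,94.373) → (87.704,77.401) → (97.503,60.429) → (117.101,60.429) → (126.900,77.401) (closed)

(bCNC post)
(Date: synthetic)
G21
G90
G00 X126.900 Y77.401
M3 S346
G01 X117.101 Y94.373 F2959
G01 X97.503 Y94.373
G01 X87.704 Y77.401
G01 X97.503 Y60.429
G01 X117.101 Y60.429
G01 X126.900 Y77.401
M5
G00 X0.000 Y0.000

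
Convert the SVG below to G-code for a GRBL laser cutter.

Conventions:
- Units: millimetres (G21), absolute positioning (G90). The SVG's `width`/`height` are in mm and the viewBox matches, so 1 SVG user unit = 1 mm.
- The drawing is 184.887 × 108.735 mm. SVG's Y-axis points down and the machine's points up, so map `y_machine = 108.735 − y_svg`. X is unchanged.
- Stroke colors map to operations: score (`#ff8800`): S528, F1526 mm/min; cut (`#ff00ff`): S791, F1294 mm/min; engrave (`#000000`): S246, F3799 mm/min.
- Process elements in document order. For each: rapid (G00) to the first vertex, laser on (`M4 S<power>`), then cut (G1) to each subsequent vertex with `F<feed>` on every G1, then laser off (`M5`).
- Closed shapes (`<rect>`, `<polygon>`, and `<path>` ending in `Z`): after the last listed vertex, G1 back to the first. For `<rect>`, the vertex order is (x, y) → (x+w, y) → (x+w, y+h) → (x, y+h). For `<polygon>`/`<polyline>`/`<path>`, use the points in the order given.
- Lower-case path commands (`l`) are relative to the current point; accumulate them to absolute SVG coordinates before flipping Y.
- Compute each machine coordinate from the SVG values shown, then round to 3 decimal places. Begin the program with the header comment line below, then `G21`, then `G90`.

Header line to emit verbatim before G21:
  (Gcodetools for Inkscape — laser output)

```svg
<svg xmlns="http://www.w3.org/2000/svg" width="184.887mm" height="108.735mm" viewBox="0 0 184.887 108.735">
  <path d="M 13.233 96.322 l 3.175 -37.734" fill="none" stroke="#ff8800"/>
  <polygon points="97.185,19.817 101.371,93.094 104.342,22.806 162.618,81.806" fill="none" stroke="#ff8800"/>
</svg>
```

1 u = 1 mm; y_m = 108.735 − y.

[1] `<path>` line segment, #ff8800→score S528 F1526: (13.233,12.413) → (16.408,50.147)

[2] `<polygon>` closed polygon, #ff8800→score S528 F1526: (97.185,88.918) → (101.371,15.641) → (104.342,85.929) → (162.618,26.929) → (97.185,88.918) (closed)

(Gcodetools for Inkscape — laser output)
G21
G90
G00 X13.233 Y12.413
M4 S528
G1 X16.408 Y50.147 F1526
M5
G00 X97.185 Y88.918
M4 S528
G1 X101.371 Y15.641 F1526
G1 X104.342 Y85.929 F1526
G1 X162.618 Y26.929 F1526
G1 X97.185 Y88.918 F1526
M5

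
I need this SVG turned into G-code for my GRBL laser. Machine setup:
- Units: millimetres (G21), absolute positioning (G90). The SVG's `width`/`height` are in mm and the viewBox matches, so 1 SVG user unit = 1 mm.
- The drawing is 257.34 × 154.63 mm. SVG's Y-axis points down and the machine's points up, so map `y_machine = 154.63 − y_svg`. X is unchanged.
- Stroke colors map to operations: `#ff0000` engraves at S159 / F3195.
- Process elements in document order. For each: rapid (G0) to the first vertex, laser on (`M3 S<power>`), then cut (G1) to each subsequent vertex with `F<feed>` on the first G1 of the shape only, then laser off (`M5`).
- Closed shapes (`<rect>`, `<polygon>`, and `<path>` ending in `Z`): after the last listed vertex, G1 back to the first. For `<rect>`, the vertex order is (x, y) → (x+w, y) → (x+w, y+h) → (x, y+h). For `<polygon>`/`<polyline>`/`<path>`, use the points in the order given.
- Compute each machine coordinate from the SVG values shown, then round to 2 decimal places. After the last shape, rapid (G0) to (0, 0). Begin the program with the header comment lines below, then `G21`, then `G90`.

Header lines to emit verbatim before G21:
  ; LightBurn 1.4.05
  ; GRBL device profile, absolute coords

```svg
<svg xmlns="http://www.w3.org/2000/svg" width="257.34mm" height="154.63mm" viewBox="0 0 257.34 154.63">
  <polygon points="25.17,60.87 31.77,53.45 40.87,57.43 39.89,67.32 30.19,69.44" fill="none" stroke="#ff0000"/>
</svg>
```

; LightBurn 1.4.05
; GRBL device profile, absolute coords
G21
G90
G0 X25.17 Y93.76
M3 S159
G1 X31.77 Y101.18 F3195
G1 X40.87 Y97.20
G1 X39.89 Y87.31
G1 X30.19 Y85.19
G1 X25.17 Y93.76
M5
G0 X0.00 Y0.00

viewBox `0 0 257.34 154.63` with mm width/height → 1 unit = 1 mm. Flip: y_m = 154.63 − y_svg.

**Shape 1** — `<polygon>` regular polygon, stroke `#ff0000` → engrave (S159, F3195). Machine vertices: (25.17,93.76) → (31.77,101.18) → (40.87,97.20) → (39.89,87.31) → (30.19,85.19) → (25.17,93.76). Closed: final G1 returns to the first vertex.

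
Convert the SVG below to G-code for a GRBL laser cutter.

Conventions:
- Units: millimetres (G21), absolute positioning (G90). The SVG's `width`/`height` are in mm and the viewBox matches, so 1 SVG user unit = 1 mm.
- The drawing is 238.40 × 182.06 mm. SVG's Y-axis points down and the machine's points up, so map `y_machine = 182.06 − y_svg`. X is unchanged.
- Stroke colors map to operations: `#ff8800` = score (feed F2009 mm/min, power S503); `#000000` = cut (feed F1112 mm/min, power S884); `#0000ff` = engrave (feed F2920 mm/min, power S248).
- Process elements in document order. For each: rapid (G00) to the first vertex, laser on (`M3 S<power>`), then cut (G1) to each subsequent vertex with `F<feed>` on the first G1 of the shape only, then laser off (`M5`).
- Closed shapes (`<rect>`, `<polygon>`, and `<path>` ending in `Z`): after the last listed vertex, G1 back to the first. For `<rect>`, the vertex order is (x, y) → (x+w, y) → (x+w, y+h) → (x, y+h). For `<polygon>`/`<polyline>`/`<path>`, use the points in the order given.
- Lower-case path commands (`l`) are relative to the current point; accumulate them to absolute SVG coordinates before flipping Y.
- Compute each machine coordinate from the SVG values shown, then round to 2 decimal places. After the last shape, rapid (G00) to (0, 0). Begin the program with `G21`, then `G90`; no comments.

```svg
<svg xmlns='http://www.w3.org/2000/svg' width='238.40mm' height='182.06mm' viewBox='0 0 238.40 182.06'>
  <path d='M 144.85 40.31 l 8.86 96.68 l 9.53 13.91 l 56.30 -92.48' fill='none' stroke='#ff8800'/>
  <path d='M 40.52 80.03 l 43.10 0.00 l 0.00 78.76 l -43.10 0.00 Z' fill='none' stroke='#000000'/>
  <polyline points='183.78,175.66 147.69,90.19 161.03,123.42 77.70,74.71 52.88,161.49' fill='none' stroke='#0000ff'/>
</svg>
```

G21
G90
G00 X144.85 Y141.75
M3 S503
G1 X153.71 Y45.07 F2009
G1 X163.24 Y31.16
G1 X219.54 Y123.64
M5
G00 X40.52 Y102.03
M3 S884
G1 X83.62 Y102.03 F1112
G1 X83.62 Y23.27
G1 X40.52 Y23.27
G1 X40.52 Y102.03
M5
G00 X183.78 Y6.40
M3 S248
G1 X147.69 Y91.87 F2920
G1 X161.03 Y58.64
G1 X77.70 Y107.35
G1 X52.88 Y20.57
M5
G00 X0.00 Y0.00

viewBox `0 0 238.40 182.06` with mm width/height → 1 unit = 1 mm. Flip: y_m = 182.06 − y_svg.

**Shape 1** — `<path>` open polyline, stroke `#ff8800` → score (S503, F2009). Machine vertices: (144.85,141.75) → (153.71,45.07) → (163.24,31.16) → (219.54,123.64). Open path.

**Shape 2** — `<path>` rectangle, stroke `#000000` → cut (S884, F1112). Machine vertices: (40.52,102.03) → (83.62,102.03) → (83.62,23.27) → (40.52,23.27) → (40.52,102.03). Closed: final G1 returns to the first vertex.

**Shape 3** — `<polyline>` open polyline, stroke `#0000ff` → engrave (S248, F2920). Machine vertices: (183.78,6.40) → (147.69,91.87) → (161.03,58.64) → (77.70,107.35) → (52.88,20.57). Open path.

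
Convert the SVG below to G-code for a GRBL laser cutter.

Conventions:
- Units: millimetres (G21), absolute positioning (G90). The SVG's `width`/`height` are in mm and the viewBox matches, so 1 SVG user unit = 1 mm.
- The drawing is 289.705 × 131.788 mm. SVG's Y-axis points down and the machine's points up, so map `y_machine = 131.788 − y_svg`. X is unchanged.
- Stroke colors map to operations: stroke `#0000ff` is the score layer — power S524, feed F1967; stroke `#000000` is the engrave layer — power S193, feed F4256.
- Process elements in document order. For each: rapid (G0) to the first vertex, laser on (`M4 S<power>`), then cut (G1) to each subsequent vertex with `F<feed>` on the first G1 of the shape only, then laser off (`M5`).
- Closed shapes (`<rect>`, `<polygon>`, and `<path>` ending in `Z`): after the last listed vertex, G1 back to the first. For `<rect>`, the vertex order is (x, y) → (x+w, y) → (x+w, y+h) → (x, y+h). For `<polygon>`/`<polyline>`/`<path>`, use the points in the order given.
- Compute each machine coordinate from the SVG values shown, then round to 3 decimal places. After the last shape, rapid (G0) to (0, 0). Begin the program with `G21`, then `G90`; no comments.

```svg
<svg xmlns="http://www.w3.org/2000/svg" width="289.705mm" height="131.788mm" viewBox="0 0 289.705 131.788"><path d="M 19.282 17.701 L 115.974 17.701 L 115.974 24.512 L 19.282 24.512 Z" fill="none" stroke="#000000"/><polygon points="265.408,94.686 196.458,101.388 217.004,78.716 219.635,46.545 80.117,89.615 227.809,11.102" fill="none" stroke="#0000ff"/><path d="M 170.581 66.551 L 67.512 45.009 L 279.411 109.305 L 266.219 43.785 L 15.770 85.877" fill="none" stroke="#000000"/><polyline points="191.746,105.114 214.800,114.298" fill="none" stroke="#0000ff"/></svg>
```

G21
G90
G0 X19.282 Y114.087
M4 S193
G1 X115.974 Y114.087 F4256
G1 X115.974 Y107.276
G1 X19.282 Y107.276
G1 X19.282 Y114.087
M5
G0 X265.408 Y37.102
M4 S524
G1 X196.458 Y30.400 F1967
G1 X217.004 Y53.072
G1 X219.635 Y85.243
G1 X80.117 Y42.173
G1 X227.809 Y120.686
G1 X265.408 Y37.102
M5
G0 X170.581 Y65.237
M4 S193
G1 X67.512 Y86.779 F4256
G1 X279.411 Y22.483
G1 X266.219 Y88.003
G1 X15.770 Y45.911
M5
G0 X191.746 Y26.674
M4 S524
G1 X214.800 Y17.490 F1967
M5
G0 X0.000 Y0.000

Since the viewBox matches the mm dimensions, user units are millimetres directly. The only transform is the Y-flip y_m = 131.788 − y_svg.

Shape 1 is a rectangle drawn with `<path>`. Its stroke #000000 means engrave at S193, F4256. After flipping Y the toolpath is (19.282,114.087) → (115.974,114.087) → (115.974,107.276) → (19.282,107.276) → (19.282,114.087), returning to the start.

Shape 2 is a closed polygon drawn with `<polygon>`. Its stroke #0000ff means score at S524, F1967. After flipping Y the toolpath is (265.408,37.102) → (196.458,30.400) → (217.004,53.072) → (219.635,85.243) → (80.117,42.173) → (227.809,120.686) → (265.408,37.102), returning to the start.

Shape 3 is a open polyline drawn with `<path>`. Its stroke #000000 means engrave at S193, F4256. After flipping Y the toolpath is (170.581,65.237) → (67.512,86.779) → (279.411,22.483) → (266.219,88.003) → (15.770,45.911).

Shape 4 is a line segment drawn with `<polyline>`. Its stroke #0000ff means score at S524, F1967. After flipping Y the toolpath is (191.746,26.674) → (214.800,17.490).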